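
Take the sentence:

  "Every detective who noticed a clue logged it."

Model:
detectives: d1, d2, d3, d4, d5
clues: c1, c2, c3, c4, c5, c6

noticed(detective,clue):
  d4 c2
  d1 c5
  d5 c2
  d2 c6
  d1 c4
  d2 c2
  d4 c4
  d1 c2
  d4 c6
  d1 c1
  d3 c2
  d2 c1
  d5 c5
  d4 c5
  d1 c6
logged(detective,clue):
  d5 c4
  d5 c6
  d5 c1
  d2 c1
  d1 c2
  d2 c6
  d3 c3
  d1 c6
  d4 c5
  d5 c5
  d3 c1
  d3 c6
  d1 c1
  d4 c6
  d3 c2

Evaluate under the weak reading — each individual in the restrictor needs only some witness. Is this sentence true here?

"it" takes "a clue" as antecedent — a donkey pronoun bound across the clause boundary.
Weak reading: every detective d with some noticed-clue has at least one noticed-clue c such that logged(d,c).
Per detective: d1:✓  d2:✓  d3:✓  d4:✓  d5:✓
Every detective in the restrictor has a witness.

True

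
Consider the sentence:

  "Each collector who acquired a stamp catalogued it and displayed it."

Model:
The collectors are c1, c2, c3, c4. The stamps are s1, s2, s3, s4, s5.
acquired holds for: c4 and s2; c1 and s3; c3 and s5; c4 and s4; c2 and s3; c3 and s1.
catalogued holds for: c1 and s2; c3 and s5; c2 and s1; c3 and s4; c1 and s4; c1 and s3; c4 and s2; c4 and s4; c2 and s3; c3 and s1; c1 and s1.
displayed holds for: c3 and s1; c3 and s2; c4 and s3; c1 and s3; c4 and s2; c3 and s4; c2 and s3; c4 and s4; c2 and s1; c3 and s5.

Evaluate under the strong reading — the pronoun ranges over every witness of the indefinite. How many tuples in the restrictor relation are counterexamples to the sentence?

"it" takes "a stamp" as antecedent — a donkey pronoun bound across the clause boundary.
Strong reading: for every (c,s) with acquired(c,s), catalogued(c,s) ∧ displayed(c,s).
Restrictor pairs: (c1,s3) ✓  (c2,s3) ✓  (c3,s1) ✓  (c3,s5) ✓  (c4,s2) ✓  (c4,s4) ✓
Counterexamples (restrictor pairs failing the scope): 0.

0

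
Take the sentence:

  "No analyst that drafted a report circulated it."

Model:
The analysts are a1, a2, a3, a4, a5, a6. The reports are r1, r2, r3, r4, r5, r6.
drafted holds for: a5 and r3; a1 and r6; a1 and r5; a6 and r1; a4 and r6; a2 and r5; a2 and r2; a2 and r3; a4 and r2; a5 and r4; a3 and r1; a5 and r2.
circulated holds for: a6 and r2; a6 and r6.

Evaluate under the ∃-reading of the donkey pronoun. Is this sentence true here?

"it" takes "a report" as antecedent — a donkey pronoun bound across the clause boundary.
Truth condition: for no (a,r) with drafted(a,r) does circulated(a,r) hold.
Restrictor pairs — does the scope hold? (a1,r5):fails  (a1,r6):fails  (a2,r2):fails  (a2,r3):fails  (a2,r5):fails  (a3,r1):fails  (a4,r2):fails  (a4,r6):fails  (a5,r2):fails  (a5,r3):fails  (a5,r4):fails  (a6,r1):fails
Scope holds for no restrictor pair, so the sentence is true.

True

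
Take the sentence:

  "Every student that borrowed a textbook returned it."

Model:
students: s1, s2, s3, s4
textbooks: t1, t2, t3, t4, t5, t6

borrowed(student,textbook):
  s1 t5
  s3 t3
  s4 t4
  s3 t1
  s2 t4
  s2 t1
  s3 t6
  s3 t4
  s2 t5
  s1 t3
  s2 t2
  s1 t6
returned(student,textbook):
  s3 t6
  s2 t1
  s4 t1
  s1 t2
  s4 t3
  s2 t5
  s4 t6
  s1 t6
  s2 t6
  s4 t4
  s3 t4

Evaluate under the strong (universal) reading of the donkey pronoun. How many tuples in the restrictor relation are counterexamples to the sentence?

6

"it" takes "a textbook" as antecedent — a donkey pronoun bound across the clause boundary.
Strong reading: for every (s,t) with borrowed(s,t), returned(s,t).
Restrictor pairs: (s1,t3) ✗  (s1,t5) ✗  (s1,t6) ✓  (s2,t1) ✓  (s2,t2) ✗  (s2,t4) ✗  (s2,t5) ✓  (s3,t1) ✗  (s3,t3) ✗  (s3,t4) ✓  (s3,t6) ✓  (s4,t4) ✓
Counterexamples (restrictor pairs failing the scope): 6.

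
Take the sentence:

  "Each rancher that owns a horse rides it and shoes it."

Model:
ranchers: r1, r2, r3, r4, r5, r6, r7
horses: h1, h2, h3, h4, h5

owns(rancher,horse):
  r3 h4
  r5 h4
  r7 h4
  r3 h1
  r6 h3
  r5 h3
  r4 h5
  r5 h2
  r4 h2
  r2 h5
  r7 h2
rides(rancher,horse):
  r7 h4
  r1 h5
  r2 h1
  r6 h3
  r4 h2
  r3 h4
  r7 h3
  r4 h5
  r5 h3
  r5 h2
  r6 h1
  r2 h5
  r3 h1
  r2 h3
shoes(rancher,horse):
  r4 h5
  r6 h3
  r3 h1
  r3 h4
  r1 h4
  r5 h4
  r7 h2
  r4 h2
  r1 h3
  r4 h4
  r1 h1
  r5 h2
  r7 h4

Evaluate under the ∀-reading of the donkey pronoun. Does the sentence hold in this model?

False

"it" takes "a horse" as antecedent — a donkey pronoun bound across the clause boundary.
Strong reading: for every (r,h) with owns(r,h), rides(r,h) ∧ shoes(r,h).
Restrictor pairs: (r2,h5) ✗  (r3,h1) ✓  (r3,h4) ✓  (r4,h2) ✓  (r4,h5) ✓  (r5,h2) ✓  (r5,h3) ✗  (r5,h4) ✗  (r6,h3) ✓  (r7,h2) ✗  (r7,h4) ✓
Counterexample: (r2,h5) is in owns but fails the scope.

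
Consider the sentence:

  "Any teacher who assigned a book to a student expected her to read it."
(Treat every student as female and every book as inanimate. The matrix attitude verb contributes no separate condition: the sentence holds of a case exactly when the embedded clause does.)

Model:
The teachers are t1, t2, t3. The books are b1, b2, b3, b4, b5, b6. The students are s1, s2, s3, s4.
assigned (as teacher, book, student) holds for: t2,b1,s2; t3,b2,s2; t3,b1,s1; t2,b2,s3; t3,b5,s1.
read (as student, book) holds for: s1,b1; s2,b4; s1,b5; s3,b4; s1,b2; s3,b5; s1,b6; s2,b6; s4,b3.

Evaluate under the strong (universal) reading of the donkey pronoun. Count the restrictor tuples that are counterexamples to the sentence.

3

"her" takes "a student" as antecedent and "it" takes "a book"; both are donkey pronouns co-varying with the restrictor.
Strong reading: for every (t,b,s) with assigned(t,b,s), read(s,b).
Restrictor triples: (t2,b1,s2)→read(s2,b1) ✗  (t2,b2,s3)→read(s3,b2) ✗  (t3,b1,s1)→read(s1,b1) ✓  (t3,b2,s2)→read(s2,b2) ✗  (t3,b5,s1)→read(s1,b5) ✓
Counterexamples (restrictor triples failing the scope): 3.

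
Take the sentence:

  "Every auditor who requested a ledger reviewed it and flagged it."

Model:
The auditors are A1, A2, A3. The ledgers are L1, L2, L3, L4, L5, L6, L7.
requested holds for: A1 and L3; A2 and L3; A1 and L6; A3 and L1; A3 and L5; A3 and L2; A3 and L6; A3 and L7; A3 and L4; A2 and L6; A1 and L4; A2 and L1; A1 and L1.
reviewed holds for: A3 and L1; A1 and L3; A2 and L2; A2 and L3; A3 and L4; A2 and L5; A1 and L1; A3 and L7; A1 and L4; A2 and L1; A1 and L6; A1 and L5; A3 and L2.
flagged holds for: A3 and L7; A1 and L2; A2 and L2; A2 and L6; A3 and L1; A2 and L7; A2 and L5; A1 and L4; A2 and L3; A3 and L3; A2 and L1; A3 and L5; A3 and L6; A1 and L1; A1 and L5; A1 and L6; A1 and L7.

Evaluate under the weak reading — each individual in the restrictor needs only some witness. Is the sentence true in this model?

"it" takes "a ledger" as antecedent — a donkey pronoun bound across the clause boundary.
Weak reading: every auditor a with some requested-ledger has at least one requested-ledger l such that reviewed(a,l) ∧ flagged(a,l).
Per auditor: A1:✓  A2:✓  A3:✓
Every auditor in the restrictor has a witness.

True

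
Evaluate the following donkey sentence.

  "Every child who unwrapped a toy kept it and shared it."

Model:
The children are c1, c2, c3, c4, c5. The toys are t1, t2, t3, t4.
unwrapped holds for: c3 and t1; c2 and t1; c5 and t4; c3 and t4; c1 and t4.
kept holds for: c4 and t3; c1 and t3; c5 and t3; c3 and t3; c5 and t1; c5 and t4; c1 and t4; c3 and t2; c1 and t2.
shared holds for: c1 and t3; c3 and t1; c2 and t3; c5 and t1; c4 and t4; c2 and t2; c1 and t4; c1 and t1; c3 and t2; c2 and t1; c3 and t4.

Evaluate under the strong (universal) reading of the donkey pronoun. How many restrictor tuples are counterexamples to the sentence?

4

"it" takes "a toy" as antecedent — a donkey pronoun bound across the clause boundary.
Strong reading: for every (c,t) with unwrapped(c,t), kept(c,t) ∧ shared(c,t).
Restrictor pairs: (c1,t4) ✓  (c2,t1) ✗  (c3,t1) ✗  (c3,t4) ✗  (c5,t4) ✗
Counterexamples (restrictor pairs failing the scope): 4.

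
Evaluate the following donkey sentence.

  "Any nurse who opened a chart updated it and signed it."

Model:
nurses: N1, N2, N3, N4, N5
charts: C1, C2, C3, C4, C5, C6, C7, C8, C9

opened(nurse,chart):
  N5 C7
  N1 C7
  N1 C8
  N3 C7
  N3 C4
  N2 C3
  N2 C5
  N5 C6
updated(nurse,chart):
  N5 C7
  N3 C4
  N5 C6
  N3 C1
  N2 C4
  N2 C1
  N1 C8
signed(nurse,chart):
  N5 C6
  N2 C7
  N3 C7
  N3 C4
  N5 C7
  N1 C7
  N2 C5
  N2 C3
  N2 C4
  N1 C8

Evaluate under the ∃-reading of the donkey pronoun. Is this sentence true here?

"it" takes "a chart" as antecedent — a donkey pronoun bound across the clause boundary.
Weak reading: every nurse n with some opened-chart has at least one opened-chart c such that updated(n,c) ∧ signed(n,c).
Per nurse: N1:✓  N2:✗  N3:✓  N5:✓
N2 has no witness among its opened-charts.

False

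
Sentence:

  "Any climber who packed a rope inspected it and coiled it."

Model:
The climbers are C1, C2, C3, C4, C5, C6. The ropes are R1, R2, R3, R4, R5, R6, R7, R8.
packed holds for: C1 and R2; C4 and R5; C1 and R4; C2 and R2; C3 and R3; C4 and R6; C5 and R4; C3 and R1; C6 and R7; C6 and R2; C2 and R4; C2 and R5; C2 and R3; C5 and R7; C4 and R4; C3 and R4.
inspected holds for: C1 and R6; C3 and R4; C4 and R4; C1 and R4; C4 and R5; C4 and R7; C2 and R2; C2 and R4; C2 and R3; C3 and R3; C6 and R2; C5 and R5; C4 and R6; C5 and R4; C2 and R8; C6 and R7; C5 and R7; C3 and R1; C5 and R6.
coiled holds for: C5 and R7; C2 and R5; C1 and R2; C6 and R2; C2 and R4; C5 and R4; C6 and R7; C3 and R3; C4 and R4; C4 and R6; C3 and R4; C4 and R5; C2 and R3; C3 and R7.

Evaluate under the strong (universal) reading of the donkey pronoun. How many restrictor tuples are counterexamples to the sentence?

5

"it" takes "a rope" as antecedent — a donkey pronoun bound across the clause boundary.
Strong reading: for every (c,r) with packed(c,r), inspected(c,r) ∧ coiled(c,r).
Restrictor pairs: (C1,R2) ✗  (C1,R4) ✗  (C2,R2) ✗  (C2,R3) ✓  (C2,R4) ✓  (C2,R5) ✗  (C3,R1) ✗  (C3,R3) ✓  (C3,R4) ✓  (C4,R4) ✓  (C4,R5) ✓  (C4,R6) ✓  (C5,R4) ✓  (C5,R7) ✓  (C6,R2) ✓  (C6,R7) ✓
Counterexamples (restrictor pairs failing the scope): 5.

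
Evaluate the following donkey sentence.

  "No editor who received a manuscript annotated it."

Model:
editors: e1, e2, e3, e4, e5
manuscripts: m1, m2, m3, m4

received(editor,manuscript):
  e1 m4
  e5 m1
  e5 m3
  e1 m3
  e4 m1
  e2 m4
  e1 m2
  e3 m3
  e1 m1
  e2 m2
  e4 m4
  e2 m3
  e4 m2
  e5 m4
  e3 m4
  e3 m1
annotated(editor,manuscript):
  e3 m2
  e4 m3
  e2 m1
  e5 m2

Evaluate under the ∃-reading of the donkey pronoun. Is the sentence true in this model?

True

"it" takes "a manuscript" as antecedent — a donkey pronoun bound across the clause boundary.
Truth condition: for no (e,m) with received(e,m) does annotated(e,m) hold.
Restrictor pairs — does the scope hold? (e1,m1):fails  (e1,m2):fails  (e1,m3):fails  (e1,m4):fails  (e2,m2):fails  (e2,m3):fails  (e2,m4):fails  (e3,m1):fails  (e3,m3):fails  (e3,m4):fails  (e4,m1):fails  (e4,m2):fails  (e4,m4):fails  (e5,m1):fails  (e5,m3):fails  (e5,m4):fails
Scope holds for no restrictor pair, so the sentence is true.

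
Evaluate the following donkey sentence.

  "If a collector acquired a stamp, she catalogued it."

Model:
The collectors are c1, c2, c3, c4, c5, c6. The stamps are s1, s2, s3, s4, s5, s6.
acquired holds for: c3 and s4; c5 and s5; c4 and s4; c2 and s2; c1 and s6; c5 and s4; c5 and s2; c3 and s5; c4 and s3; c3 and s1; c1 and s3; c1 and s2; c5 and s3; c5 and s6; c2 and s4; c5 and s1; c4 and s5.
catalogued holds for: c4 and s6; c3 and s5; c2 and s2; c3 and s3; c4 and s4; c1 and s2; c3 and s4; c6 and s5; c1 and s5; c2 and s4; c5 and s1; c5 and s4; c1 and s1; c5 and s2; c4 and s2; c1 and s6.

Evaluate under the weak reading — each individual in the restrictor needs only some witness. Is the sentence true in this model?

True

"it" takes "a stamp" as antecedent — a donkey pronoun bound across the clause boundary.
Weak reading: every collector c with some acquired-stamp has at least one acquired-stamp s such that catalogued(c,s).
Per collector: c1:✓  c2:✓  c3:✓  c4:✓  c5:✓
Every collector in the restrictor has a witness.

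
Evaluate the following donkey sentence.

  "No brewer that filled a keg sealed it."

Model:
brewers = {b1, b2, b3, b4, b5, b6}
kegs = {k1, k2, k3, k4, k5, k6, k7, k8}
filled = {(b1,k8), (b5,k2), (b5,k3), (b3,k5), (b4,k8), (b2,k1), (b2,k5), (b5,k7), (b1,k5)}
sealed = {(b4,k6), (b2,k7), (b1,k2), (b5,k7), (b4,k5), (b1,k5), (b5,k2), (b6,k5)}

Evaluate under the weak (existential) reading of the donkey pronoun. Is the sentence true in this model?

"it" takes "a keg" as antecedent — a donkey pronoun bound across the clause boundary.
Truth condition: for no (b,k) with filled(b,k) does sealed(b,k) hold.
Restrictor pairs — does the scope hold? (b1,k5):holds  (b1,k8):fails  (b2,k1):fails  (b2,k5):fails  (b3,k5):fails  (b4,k8):fails  (b5,k2):holds  (b5,k3):fails  (b5,k7):holds
Scope holds for 3 pair(s), so the sentence is false.

False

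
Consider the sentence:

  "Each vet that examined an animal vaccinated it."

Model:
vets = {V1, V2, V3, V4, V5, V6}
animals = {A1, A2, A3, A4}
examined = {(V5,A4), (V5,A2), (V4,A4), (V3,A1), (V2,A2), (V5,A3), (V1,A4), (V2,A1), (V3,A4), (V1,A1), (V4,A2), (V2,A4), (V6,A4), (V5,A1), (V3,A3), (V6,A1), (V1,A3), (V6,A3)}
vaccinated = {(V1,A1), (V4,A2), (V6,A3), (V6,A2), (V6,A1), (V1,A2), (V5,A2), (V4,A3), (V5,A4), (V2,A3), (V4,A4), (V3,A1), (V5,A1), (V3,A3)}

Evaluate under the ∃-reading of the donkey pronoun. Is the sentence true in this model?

"it" takes "an animal" as antecedent — a donkey pronoun bound across the clause boundary.
Weak reading: every vet v with some examined-animal has at least one examined-animal a such that vaccinated(v,a).
Per vet: V1:✓  V2:✗  V3:✓  V4:✓  V5:✓  V6:✓
V2 has no witness among its examined-animals.

False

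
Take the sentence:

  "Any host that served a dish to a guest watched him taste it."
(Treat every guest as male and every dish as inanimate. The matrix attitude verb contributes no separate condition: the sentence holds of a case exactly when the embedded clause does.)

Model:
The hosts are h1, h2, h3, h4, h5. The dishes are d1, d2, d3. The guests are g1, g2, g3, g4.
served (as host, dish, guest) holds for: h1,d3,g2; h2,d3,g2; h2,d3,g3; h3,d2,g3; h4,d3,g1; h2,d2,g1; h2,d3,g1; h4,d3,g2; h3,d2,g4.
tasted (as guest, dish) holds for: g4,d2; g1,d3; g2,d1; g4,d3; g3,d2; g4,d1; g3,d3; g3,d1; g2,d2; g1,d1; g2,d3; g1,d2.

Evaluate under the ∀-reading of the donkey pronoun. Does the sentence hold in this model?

"him" takes "a guest" as antecedent and "it" takes "a dish"; both are donkey pronouns co-varying with the restrictor.
Strong reading: for every (h,d,g) with served(h,d,g), tasted(g,d).
Restrictor triples: (h1,d3,g2)→tasted(g2,d3) ✓  (h2,d2,g1)→tasted(g1,d2) ✓  (h2,d3,g1)→tasted(g1,d3) ✓  (h2,d3,g2)→tasted(g2,d3) ✓  (h2,d3,g3)→tasted(g3,d3) ✓  (h3,d2,g3)→tasted(g3,d2) ✓  (h3,d2,g4)→tasted(g4,d2) ✓  (h4,d3,g1)→tasted(g1,d3) ✓  (h4,d3,g2)→tasted(g2,d3) ✓
Every restrictor triple satisfies the scope.

True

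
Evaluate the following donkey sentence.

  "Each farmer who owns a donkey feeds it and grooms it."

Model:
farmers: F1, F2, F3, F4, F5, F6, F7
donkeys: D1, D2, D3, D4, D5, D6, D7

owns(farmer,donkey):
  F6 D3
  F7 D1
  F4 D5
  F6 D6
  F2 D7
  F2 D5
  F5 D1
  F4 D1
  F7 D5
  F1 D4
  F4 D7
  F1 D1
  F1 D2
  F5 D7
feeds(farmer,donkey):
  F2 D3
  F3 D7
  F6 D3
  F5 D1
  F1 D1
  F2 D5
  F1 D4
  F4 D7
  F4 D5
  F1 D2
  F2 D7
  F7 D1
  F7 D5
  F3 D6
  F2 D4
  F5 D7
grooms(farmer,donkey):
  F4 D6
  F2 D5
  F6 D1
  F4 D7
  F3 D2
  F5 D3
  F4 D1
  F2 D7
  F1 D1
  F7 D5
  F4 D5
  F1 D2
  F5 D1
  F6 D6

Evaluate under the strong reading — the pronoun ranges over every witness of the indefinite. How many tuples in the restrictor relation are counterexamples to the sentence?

6

"it" takes "a donkey" as antecedent — a donkey pronoun bound across the clause boundary.
Strong reading: for every (f,d) with owns(f,d), feeds(f,d) ∧ grooms(f,d).
Restrictor pairs: (F1,D1) ✓  (F1,D2) ✓  (F1,D4) ✗  (F2,D5) ✓  (F2,D7) ✓  (F4,D1) ✗  (F4,D5) ✓  (F4,D7) ✓  (F5,D1) ✓  (F5,D7) ✗  (F6,D3) ✗  (F6,D6) ✗  (F7,D1) ✗  (F7,D5) ✓
Counterexamples (restrictor pairs failing the scope): 6.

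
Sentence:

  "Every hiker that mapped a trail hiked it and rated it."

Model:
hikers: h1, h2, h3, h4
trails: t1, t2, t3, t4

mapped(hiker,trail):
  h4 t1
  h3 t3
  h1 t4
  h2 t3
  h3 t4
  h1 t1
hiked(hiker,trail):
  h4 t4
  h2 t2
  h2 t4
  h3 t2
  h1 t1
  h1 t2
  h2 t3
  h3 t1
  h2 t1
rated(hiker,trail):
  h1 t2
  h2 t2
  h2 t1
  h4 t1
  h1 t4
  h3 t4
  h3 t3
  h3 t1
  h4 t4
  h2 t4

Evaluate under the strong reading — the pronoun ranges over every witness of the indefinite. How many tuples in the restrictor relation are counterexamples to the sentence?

"it" takes "a trail" as antecedent — a donkey pronoun bound across the clause boundary.
Strong reading: for every (h,t) with mapped(h,t), hiked(h,t) ∧ rated(h,t).
Restrictor pairs: (h1,t1) ✗  (h1,t4) ✗  (h2,t3) ✗  (h3,t3) ✗  (h3,t4) ✗  (h4,t1) ✗
Counterexamples (restrictor pairs failing the scope): 6.

6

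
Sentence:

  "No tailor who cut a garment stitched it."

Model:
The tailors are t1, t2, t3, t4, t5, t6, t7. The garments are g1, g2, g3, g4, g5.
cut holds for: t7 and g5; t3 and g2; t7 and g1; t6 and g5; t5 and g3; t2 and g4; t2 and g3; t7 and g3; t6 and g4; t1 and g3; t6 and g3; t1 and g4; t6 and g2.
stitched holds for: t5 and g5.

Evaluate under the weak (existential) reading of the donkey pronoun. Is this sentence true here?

True

"it" takes "a garment" as antecedent — a donkey pronoun bound across the clause boundary.
Truth condition: for no (t,g) with cut(t,g) does stitched(t,g) hold.
Restrictor pairs — does the scope hold? (t1,g3):fails  (t1,g4):fails  (t2,g3):fails  (t2,g4):fails  (t3,g2):fails  (t5,g3):fails  (t6,g2):fails  (t6,g3):fails  (t6,g4):fails  (t6,g5):fails  (t7,g1):fails  (t7,g3):fails  (t7,g5):fails
Scope holds for no restrictor pair, so the sentence is true.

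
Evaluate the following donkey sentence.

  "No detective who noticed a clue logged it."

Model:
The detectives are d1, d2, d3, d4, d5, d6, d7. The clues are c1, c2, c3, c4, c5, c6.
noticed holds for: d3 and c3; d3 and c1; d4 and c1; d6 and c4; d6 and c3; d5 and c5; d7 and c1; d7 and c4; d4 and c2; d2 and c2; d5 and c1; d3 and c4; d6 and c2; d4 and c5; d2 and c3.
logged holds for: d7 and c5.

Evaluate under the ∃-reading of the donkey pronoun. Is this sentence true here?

"it" takes "a clue" as antecedent — a donkey pronoun bound across the clause boundary.
Truth condition: for no (d,c) with noticed(d,c) does logged(d,c) hold.
Restrictor pairs — does the scope hold? (d2,c2):fails  (d2,c3):fails  (d3,c1):fails  (d3,c3):fails  (d3,c4):fails  (d4,c1):fails  (d4,c2):fails  (d4,c5):fails  (d5,c1):fails  (d5,c5):fails  (d6,c2):fails  (d6,c3):fails  (d6,c4):fails  (d7,c1):fails  (d7,c4):fails
Scope holds for no restrictor pair, so the sentence is true.

True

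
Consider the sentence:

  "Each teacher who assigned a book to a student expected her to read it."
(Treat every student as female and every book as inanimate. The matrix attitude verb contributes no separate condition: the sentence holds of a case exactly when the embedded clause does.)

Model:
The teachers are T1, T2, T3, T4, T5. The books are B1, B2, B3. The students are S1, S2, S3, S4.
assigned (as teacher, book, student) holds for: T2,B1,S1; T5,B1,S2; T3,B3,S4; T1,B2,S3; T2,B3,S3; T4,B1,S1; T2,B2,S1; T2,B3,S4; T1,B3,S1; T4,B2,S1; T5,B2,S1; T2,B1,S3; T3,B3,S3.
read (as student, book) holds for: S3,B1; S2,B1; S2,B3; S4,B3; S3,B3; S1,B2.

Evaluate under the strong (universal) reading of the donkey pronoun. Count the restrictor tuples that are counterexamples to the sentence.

4

"her" takes "a student" as antecedent and "it" takes "a book"; both are donkey pronouns co-varying with the restrictor.
Strong reading: for every (t,b,s) with assigned(t,b,s), read(s,b).
Restrictor triples: (T1,B2,S3)→read(S3,B2) ✗  (T1,B3,S1)→read(S1,B3) ✗  (T2,B1,S1)→read(S1,B1) ✗  (T2,B1,S3)→read(S3,B1) ✓  (T2,B2,S1)→read(S1,B2) ✓  (T2,B3,S3)→read(S3,B3) ✓  (T2,B3,S4)→read(S4,B3) ✓  (T3,B3,S3)→read(S3,B3) ✓  (T3,B3,S4)→read(S4,B3) ✓  (T4,B1,S1)→read(S1,B1) ✗  (T4,B2,S1)→read(S1,B2) ✓  (T5,B1,S2)→read(S2,B1) ✓  (T5,B2,S1)→read(S1,B2) ✓
Counterexamples (restrictor triples failing the scope): 4.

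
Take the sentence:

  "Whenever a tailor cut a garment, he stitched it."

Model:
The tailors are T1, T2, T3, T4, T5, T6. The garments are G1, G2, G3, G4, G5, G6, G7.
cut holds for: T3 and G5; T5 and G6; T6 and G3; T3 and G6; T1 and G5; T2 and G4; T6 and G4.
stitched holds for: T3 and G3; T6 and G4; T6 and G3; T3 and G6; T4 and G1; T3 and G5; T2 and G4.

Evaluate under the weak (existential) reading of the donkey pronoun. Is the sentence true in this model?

"it" takes "a garment" as antecedent — a donkey pronoun bound across the clause boundary.
Weak reading: every tailor t with some cut-garment has at least one cut-garment g such that stitched(t,g).
Per tailor: T1:✗  T2:✓  T3:✓  T5:✗  T6:✓
T1 has no witness among its cut-garments.

False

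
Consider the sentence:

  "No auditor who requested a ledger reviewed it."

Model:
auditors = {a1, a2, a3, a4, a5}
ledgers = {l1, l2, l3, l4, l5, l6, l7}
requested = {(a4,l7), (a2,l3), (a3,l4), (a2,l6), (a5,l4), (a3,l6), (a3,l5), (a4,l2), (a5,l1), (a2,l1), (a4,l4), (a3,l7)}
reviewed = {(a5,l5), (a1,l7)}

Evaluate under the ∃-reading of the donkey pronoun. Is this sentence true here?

"it" takes "a ledger" as antecedent — a donkey pronoun bound across the clause boundary.
Truth condition: for no (a,l) with requested(a,l) does reviewed(a,l) hold.
Restrictor pairs — does the scope hold? (a2,l1):fails  (a2,l3):fails  (a2,l6):fails  (a3,l4):fails  (a3,l5):fails  (a3,l6):fails  (a3,l7):fails  (a4,l2):fails  (a4,l4):fails  (a4,l7):fails  (a5,l1):fails  (a5,l4):fails
Scope holds for no restrictor pair, so the sentence is true.

True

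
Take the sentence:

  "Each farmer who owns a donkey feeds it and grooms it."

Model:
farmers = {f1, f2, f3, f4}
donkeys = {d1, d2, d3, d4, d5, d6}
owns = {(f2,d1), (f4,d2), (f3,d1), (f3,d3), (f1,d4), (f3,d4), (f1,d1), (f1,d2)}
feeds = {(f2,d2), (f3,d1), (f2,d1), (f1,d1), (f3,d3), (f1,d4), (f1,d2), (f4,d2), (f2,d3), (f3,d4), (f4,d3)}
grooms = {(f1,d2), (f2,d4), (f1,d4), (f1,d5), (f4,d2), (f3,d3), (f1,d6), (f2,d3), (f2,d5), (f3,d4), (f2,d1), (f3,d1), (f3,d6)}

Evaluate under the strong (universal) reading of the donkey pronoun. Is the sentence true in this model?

"it" takes "a donkey" as antecedent — a donkey pronoun bound across the clause boundary.
Strong reading: for every (f,d) with owns(f,d), feeds(f,d) ∧ grooms(f,d).
Restrictor pairs: (f1,d1) ✗  (f1,d2) ✓  (f1,d4) ✓  (f2,d1) ✓  (f3,d1) ✓  (f3,d3) ✓  (f3,d4) ✓  (f4,d2) ✓
Counterexample: (f1,d1) is in owns but fails the scope.

False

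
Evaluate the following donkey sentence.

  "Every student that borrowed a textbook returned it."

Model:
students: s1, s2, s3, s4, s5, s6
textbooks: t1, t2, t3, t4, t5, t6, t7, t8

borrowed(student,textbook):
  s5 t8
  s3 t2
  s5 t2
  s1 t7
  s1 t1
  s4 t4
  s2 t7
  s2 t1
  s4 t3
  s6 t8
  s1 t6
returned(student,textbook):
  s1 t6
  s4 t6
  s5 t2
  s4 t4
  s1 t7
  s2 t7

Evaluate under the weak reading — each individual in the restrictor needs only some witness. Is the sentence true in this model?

False

"it" takes "a textbook" as antecedent — a donkey pronoun bound across the clause boundary.
Weak reading: every student s with some borrowed-textbook has at least one borrowed-textbook t such that returned(s,t).
Per student: s1:✓  s2:✓  s3:✗  s4:✓  s5:✓  s6:✗
s3 has no witness among its borrowed-textbooks.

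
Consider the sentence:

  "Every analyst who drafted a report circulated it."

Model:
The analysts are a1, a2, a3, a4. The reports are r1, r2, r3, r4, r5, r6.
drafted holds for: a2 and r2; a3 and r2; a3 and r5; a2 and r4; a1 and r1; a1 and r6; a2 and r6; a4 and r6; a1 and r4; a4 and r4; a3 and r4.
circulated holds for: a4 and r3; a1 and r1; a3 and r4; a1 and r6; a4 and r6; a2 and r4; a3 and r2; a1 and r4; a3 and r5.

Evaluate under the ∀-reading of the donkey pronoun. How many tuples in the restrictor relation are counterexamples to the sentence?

"it" takes "a report" as antecedent — a donkey pronoun bound across the clause boundary.
Strong reading: for every (a,r) with drafted(a,r), circulated(a,r).
Restrictor pairs: (a1,r1) ✓  (a1,r4) ✓  (a1,r6) ✓  (a2,r2) ✗  (a2,r4) ✓  (a2,r6) ✗  (a3,r2) ✓  (a3,r4) ✓  (a3,r5) ✓  (a4,r4) ✗  (a4,r6) ✓
Counterexamples (restrictor pairs failing the scope): 3.

3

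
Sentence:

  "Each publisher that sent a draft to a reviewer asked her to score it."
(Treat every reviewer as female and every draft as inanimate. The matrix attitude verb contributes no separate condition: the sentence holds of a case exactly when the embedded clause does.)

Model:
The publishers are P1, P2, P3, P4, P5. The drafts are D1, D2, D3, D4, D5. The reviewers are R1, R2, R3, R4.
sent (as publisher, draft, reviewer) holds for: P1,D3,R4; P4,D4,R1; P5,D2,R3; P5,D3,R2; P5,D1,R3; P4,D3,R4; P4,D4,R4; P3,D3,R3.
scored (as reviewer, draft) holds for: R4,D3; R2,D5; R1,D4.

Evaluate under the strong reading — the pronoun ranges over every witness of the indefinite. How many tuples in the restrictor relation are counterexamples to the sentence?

5

"her" takes "a reviewer" as antecedent and "it" takes "a draft"; both are donkey pronouns co-varying with the restrictor.
Strong reading: for every (p,d,r) with sent(p,d,r), scored(r,d).
Restrictor triples: (P1,D3,R4)→scored(R4,D3) ✓  (P3,D3,R3)→scored(R3,D3) ✗  (P4,D3,R4)→scored(R4,D3) ✓  (P4,D4,R1)→scored(R1,D4) ✓  (P4,D4,R4)→scored(R4,D4) ✗  (P5,D1,R3)→scored(R3,D1) ✗  (P5,D2,R3)→scored(R3,D2) ✗  (P5,D3,R2)→scored(R2,D3) ✗
Counterexamples (restrictor triples failing the scope): 5.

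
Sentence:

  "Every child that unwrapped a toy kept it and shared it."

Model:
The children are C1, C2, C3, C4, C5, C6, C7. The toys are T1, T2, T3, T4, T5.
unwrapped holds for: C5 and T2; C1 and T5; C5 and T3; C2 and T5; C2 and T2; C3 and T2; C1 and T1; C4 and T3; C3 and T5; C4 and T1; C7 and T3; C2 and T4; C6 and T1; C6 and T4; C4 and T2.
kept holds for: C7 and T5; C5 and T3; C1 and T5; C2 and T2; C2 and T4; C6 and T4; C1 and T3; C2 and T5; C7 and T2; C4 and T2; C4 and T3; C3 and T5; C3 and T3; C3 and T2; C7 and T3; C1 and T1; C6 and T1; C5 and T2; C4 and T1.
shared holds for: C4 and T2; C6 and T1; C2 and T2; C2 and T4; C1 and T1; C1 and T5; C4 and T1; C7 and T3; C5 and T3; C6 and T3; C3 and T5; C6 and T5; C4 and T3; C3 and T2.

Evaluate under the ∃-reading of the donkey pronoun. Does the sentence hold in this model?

True

"it" takes "a toy" as antecedent — a donkey pronoun bound across the clause boundary.
Weak reading: every child c with some unwrapped-toy has at least one unwrapped-toy t such that kept(c,t) ∧ shared(c,t).
Per child: C1:✓  C2:✓  C3:✓  C4:✓  C5:✓  C6:✓  C7:✓
Every child in the restrictor has a witness.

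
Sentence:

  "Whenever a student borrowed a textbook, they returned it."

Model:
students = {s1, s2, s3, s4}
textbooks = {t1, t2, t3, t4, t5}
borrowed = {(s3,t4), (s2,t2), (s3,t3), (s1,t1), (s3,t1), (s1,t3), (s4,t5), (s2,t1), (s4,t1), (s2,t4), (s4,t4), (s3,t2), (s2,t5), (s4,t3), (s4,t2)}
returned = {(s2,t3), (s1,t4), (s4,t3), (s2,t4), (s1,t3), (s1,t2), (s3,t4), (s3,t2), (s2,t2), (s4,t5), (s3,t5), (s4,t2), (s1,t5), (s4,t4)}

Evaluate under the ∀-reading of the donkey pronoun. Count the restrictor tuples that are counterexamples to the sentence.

6

"it" takes "a textbook" as antecedent — a donkey pronoun bound across the clause boundary.
Strong reading: for every (s,t) with borrowed(s,t), returned(s,t).
Restrictor pairs: (s1,t1) ✗  (s1,t3) ✓  (s2,t1) ✗  (s2,t2) ✓  (s2,t4) ✓  (s2,t5) ✗  (s3,t1) ✗  (s3,t2) ✓  (s3,t3) ✗  (s3,t4) ✓  (s4,t1) ✗  (s4,t2) ✓  (s4,t3) ✓  (s4,t4) ✓  (s4,t5) ✓
Counterexamples (restrictor pairs failing the scope): 6.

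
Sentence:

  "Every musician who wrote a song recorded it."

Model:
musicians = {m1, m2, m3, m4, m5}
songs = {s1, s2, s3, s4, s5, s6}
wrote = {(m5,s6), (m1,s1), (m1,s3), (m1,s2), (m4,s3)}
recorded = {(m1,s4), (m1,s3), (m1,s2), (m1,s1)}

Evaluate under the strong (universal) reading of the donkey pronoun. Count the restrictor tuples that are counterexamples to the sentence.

"it" takes "a song" as antecedent — a donkey pronoun bound across the clause boundary.
Strong reading: for every (m,s) with wrote(m,s), recorded(m,s).
Restrictor pairs: (m1,s1) ✓  (m1,s2) ✓  (m1,s3) ✓  (m4,s3) ✗  (m5,s6) ✗
Counterexamples (restrictor pairs failing the scope): 2.

2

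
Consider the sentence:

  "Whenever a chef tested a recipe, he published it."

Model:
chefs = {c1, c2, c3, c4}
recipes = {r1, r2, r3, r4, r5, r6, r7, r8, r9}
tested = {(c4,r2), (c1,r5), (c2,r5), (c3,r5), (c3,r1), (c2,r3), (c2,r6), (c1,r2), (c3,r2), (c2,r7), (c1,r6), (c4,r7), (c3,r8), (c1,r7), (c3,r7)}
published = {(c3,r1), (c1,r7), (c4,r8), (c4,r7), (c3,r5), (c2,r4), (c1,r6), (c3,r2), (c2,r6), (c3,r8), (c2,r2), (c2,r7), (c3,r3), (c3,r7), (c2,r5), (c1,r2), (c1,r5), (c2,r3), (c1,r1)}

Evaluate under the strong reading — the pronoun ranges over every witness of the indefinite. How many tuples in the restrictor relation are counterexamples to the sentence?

"it" takes "a recipe" as antecedent — a donkey pronoun bound across the clause boundary.
Strong reading: for every (c,r) with tested(c,r), published(c,r).
Restrictor pairs: (c1,r2) ✓  (c1,r5) ✓  (c1,r6) ✓  (c1,r7) ✓  (c2,r3) ✓  (c2,r5) ✓  (c2,r6) ✓  (c2,r7) ✓  (c3,r1) ✓  (c3,r2) ✓  (c3,r5) ✓  (c3,r7) ✓  (c3,r8) ✓  (c4,r2) ✗  (c4,r7) ✓
Counterexamples (restrictor pairs failing the scope): 1.

1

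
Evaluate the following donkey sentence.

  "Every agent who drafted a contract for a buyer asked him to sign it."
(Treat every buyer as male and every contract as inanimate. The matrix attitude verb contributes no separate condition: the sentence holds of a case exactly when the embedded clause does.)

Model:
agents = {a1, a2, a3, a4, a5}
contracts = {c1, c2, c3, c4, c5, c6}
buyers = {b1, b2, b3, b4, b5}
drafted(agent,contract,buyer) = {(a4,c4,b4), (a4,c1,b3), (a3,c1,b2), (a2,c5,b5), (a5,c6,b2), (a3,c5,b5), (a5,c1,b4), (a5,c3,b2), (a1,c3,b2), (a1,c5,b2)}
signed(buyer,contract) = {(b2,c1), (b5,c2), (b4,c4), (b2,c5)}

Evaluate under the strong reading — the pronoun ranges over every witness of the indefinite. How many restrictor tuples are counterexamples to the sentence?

"him" takes "a buyer" as antecedent and "it" takes "a contract"; both are donkey pronouns co-varying with the restrictor.
Strong reading: for every (a,c,b) with drafted(a,c,b), signed(b,c).
Restrictor triples: (a1,c3,b2)→signed(b2,c3) ✗  (a1,c5,b2)→signed(b2,c5) ✓  (a2,c5,b5)→signed(b5,c5) ✗  (a3,c1,b2)→signed(b2,c1) ✓  (a3,c5,b5)→signed(b5,c5) ✗  (a4,c1,b3)→signed(b3,c1) ✗  (a4,c4,b4)→signed(b4,c4) ✓  (a5,c1,b4)→signed(b4,c1) ✗  (a5,c3,b2)→signed(b2,c3) ✗  (a5,c6,b2)→signed(b2,c6) ✗
Counterexamples (restrictor triples failing the scope): 7.

7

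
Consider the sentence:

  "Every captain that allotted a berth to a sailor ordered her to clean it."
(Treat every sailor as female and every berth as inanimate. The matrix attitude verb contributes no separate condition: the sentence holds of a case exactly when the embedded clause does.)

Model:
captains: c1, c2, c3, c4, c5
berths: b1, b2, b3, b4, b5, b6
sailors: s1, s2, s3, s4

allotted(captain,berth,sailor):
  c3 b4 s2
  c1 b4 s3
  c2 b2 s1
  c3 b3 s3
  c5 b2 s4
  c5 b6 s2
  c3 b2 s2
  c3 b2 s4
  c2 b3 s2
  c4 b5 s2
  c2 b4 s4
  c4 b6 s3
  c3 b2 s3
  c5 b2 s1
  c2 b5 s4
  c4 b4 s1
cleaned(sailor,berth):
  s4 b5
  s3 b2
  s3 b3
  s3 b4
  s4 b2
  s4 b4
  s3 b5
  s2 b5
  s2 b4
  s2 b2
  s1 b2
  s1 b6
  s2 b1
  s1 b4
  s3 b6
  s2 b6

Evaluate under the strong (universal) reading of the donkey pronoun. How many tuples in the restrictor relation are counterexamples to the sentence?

"her" takes "a sailor" as antecedent and "it" takes "a berth"; both are donkey pronouns co-varying with the restrictor.
Strong reading: for every (c,b,s) with allotted(c,b,s), cleaned(s,b).
Restrictor triples: (c1,b4,s3)→cleaned(s3,b4) ✓  (c2,b2,s1)→cleaned(s1,b2) ✓  (c2,b3,s2)→cleaned(s2,b3) ✗  (c2,b4,s4)→cleaned(s4,b4) ✓  (c2,b5,s4)→cleaned(s4,b5) ✓  (c3,b2,s2)→cleaned(s2,b2) ✓  (c3,b2,s3)→cleaned(s3,b2) ✓  (c3,b2,s4)→cleaned(s4,b2) ✓  (c3,b3,s3)→cleaned(s3,b3) ✓  (c3,b4,s2)→cleaned(s2,b4) ✓  (c4,b4,s1)→cleaned(s1,b4) ✓  (c4,b5,s2)→cleaned(s2,b5) ✓  (c4,b6,s3)→cleaned(s3,b6) ✓  (c5,b2,s1)→cleaned(s1,b2) ✓  (c5,b2,s4)→cleaned(s4,b2) ✓  (c5,b6,s2)→cleaned(s2,b6) ✓
Counterexamples (restrictor triples failing the scope): 1.

1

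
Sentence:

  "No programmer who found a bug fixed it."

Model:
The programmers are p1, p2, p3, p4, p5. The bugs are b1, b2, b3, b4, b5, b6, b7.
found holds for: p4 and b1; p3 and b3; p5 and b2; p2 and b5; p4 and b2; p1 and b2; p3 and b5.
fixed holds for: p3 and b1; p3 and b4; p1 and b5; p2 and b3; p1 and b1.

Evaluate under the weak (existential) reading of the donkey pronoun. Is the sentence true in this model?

True

"it" takes "a bug" as antecedent — a donkey pronoun bound across the clause boundary.
Truth condition: for no (p,b) with found(p,b) does fixed(p,b) hold.
Restrictor pairs — does the scope hold? (p1,b2):fails  (p2,b5):fails  (p3,b3):fails  (p3,b5):fails  (p4,b1):fails  (p4,b2):fails  (p5,b2):fails
Scope holds for no restrictor pair, so the sentence is true.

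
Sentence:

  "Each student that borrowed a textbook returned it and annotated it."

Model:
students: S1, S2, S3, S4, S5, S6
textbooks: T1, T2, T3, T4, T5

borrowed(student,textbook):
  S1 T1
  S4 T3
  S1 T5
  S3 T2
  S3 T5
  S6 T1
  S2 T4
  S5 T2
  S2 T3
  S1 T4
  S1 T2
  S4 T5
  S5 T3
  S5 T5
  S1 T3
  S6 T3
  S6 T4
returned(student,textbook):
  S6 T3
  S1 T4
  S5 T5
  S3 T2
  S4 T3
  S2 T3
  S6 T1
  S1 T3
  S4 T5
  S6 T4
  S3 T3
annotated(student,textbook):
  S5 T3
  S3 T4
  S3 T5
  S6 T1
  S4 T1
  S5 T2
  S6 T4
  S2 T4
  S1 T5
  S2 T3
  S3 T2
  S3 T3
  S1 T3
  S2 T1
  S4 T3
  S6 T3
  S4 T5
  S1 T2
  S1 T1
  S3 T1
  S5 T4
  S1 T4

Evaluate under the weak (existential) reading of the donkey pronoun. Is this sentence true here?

False

"it" takes "a textbook" as antecedent — a donkey pronoun bound across the clause boundary.
Weak reading: every student s with some borrowed-textbook has at least one borrowed-textbook t such that returned(s,t) ∧ annotated(s,t).
Per student: S1:✓  S2:✓  S3:✓  S4:✓  S5:✗  S6:✓
S5 has no witness among its borrowed-textbooks.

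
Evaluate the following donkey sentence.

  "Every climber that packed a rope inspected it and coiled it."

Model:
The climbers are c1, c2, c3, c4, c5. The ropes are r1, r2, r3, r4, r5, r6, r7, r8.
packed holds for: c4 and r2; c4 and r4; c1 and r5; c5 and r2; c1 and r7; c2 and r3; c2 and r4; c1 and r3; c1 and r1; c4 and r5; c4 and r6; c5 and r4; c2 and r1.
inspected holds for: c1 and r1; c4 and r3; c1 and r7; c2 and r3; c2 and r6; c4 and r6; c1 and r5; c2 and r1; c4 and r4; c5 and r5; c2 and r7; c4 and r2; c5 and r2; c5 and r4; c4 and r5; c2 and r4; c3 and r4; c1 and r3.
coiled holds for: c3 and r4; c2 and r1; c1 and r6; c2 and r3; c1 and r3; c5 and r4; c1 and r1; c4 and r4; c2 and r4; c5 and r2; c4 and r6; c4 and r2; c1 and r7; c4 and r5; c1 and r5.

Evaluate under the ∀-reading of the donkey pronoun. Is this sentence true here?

True

"it" takes "a rope" as antecedent — a donkey pronoun bound across the clause boundary.
Strong reading: for every (c,r) with packed(c,r), inspected(c,r) ∧ coiled(c,r).
Restrictor pairs: (c1,r1) ✓  (c1,r3) ✓  (c1,r5) ✓  (c1,r7) ✓  (c2,r1) ✓  (c2,r3) ✓  (c2,r4) ✓  (c4,r2) ✓  (c4,r4) ✓  (c4,r5) ✓  (c4,r6) ✓  (c5,r2) ✓  (c5,r4) ✓
Every restrictor pair satisfies the scope.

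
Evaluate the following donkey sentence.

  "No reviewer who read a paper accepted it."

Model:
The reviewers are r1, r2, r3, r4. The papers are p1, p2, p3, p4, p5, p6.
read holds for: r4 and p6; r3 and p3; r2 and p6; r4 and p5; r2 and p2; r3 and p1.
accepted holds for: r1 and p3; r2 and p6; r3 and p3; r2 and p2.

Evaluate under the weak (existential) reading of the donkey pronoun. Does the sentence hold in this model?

"it" takes "a paper" as antecedent — a donkey pronoun bound across the clause boundary.
Truth condition: for no (r,p) with read(r,p) does accepted(r,p) hold.
Restrictor pairs — does the scope hold? (r2,p2):holds  (r2,p6):holds  (r3,p1):fails  (r3,p3):holds  (r4,p5):fails  (r4,p6):fails
Scope holds for 3 pair(s), so the sentence is false.

False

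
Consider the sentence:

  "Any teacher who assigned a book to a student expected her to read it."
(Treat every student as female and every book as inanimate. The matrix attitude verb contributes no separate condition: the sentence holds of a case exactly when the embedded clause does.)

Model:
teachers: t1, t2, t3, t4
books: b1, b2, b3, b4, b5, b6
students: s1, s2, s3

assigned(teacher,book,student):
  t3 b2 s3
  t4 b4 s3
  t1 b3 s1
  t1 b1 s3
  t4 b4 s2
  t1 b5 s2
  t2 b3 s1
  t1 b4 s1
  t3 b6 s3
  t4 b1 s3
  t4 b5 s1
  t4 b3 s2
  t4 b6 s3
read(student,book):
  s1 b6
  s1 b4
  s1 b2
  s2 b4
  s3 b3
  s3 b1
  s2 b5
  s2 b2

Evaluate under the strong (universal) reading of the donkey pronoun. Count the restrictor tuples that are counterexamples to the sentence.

8

"her" takes "a student" as antecedent and "it" takes "a book"; both are donkey pronouns co-varying with the restrictor.
Strong reading: for every (t,b,s) with assigned(t,b,s), read(s,b).
Restrictor triples: (t1,b1,s3)→read(s3,b1) ✓  (t1,b3,s1)→read(s1,b3) ✗  (t1,b4,s1)→read(s1,b4) ✓  (t1,b5,s2)→read(s2,b5) ✓  (t2,b3,s1)→read(s1,b3) ✗  (t3,b2,s3)→read(s3,b2) ✗  (t3,b6,s3)→read(s3,b6) ✗  (t4,b1,s3)→read(s3,b1) ✓  (t4,b3,s2)→read(s2,b3) ✗  (t4,b4,s2)→read(s2,b4) ✓  (t4,b4,s3)→read(s3,b4) ✗  (t4,b5,s1)→read(s1,b5) ✗  (t4,b6,s3)→read(s3,b6) ✗
Counterexamples (restrictor triples failing the scope): 8.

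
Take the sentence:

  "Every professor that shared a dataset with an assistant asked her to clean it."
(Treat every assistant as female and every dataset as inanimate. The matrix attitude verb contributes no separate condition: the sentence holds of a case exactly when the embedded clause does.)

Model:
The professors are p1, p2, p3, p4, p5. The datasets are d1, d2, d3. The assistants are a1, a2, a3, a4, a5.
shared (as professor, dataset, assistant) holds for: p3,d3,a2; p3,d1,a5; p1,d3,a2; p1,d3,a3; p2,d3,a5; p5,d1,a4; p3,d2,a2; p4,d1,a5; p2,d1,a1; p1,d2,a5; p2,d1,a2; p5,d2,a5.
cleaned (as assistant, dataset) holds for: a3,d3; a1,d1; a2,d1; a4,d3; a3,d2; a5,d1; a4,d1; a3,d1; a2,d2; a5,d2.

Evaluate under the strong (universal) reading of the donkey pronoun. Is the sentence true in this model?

False

"her" takes "an assistant" as antecedent and "it" takes "a dataset"; both are donkey pronouns co-varying with the restrictor.
Strong reading: for every (p,d,a) with shared(p,d,a), cleaned(a,d).
Restrictor triples: (p1,d2,a5)→cleaned(a5,d2) ✓  (p1,d3,a2)→cleaned(a2,d3) ✗  (p1,d3,a3)→cleaned(a3,d3) ✓  (p2,d1,a1)→cleaned(a1,d1) ✓  (p2,d1,a2)→cleaned(a2,d1) ✓  (p2,d3,a5)→cleaned(a5,d3) ✗  (p3,d1,a5)→cleaned(a5,d1) ✓  (p3,d2,a2)→cleaned(a2,d2) ✓  (p3,d3,a2)→cleaned(a2,d3) ✗  (p4,d1,a5)→cleaned(a5,d1) ✓  (p5,d1,a4)→cleaned(a4,d1) ✓  (p5,d2,a5)→cleaned(a5,d2) ✓
Counterexample: (p1,d3,a2) — cleaned(a2,d3) does not hold.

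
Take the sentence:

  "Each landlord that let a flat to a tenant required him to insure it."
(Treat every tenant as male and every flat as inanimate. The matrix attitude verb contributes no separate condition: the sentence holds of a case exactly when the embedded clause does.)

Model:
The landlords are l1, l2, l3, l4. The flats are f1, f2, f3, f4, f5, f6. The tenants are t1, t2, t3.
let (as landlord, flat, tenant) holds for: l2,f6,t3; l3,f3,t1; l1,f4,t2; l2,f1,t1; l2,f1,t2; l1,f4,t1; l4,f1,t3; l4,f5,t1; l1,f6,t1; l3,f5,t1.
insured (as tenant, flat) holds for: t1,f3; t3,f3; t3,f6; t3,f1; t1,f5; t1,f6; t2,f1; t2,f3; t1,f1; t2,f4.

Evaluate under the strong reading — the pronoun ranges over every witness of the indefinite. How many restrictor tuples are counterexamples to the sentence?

1

"him" takes "a tenant" as antecedent and "it" takes "a flat"; both are donkey pronouns co-varying with the restrictor.
Strong reading: for every (l,f,t) with let(l,f,t), insured(t,f).
Restrictor triples: (l1,f4,t1)→insured(t1,f4) ✗  (l1,f4,t2)→insured(t2,f4) ✓  (l1,f6,t1)→insured(t1,f6) ✓  (l2,f1,t1)→insured(t1,f1) ✓  (l2,f1,t2)→insured(t2,f1) ✓  (l2,f6,t3)→insured(t3,f6) ✓  (l3,f3,t1)→insured(t1,f3) ✓  (l3,f5,t1)→insured(t1,f5) ✓  (l4,f1,t3)→insured(t3,f1) ✓  (l4,f5,t1)→insured(t1,f5) ✓
Counterexamples (restrictor triples failing the scope): 1.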